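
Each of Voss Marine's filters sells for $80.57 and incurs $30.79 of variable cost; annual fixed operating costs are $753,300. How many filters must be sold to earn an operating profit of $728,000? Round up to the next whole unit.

Unit CM = price − variable cost = $80.57 − $30.79 = $49.78.
Need Q such that Q × $49.78 − $753,300 = $728,000, i.e. Q = $1,481,300 / $49.78 = 29,756.93 → 29,757.

29,757 filters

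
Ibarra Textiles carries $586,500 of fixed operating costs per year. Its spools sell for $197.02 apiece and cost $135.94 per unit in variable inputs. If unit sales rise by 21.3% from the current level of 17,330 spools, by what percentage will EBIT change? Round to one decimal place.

Contribution at this volume is 17,330 × $61.08 = $1,058,516.40.
EBIT = $1,058,516.40 − $586,500 = $472,016.40.
Degree of operating leverage = $1,058,516.40 / $472,016.40 = 2.2425.
%ΔEBIT = DOL × %ΔSales = 2.2425 × +21.3% = +47.8%.

+47.8%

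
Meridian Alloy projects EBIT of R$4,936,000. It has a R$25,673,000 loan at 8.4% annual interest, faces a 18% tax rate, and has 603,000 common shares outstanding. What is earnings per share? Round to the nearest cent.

R$3.78

Pre-tax income = R$4,936,000 − R$2,156,532.00 = R$2,779,468.00.
After tax at 18%: net income = R$2,779,468.00 × 0.82 = R$2,279,163.76.
EPS = R$2,279,163.76 ÷ 603,000 = R$3.78.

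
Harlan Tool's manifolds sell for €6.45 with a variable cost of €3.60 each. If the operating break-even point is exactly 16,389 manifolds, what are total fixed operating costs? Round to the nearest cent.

€46,708.65

Unit CM = price − variable cost = €6.45 − €3.60 = €2.85.
Fixed costs = break-even units × CM = 16,389 × €2.85 = €46,708.65.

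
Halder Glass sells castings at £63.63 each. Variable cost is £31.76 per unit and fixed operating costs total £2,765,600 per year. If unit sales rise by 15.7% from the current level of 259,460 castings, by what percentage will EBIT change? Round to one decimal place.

+23.6%

Contribution at this volume is 259,460 × £31.87 = £8,268,990.20.
Operating income = contribution − fixed costs = £8,268,990.20 − £2,765,600 = £5,503,390.20.
DOL = contribution ÷ EBIT = £8,268,990.20 ÷ £5,503,390.20 = 1.5025.
%ΔEBIT = DOL × %ΔSales = 1.5025 × +15.7% = +23.6%.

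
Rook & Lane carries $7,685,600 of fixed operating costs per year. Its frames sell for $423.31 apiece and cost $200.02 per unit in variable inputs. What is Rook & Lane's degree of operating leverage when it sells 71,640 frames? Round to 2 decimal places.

Contribution at this volume is 71,640 × $223.29 = $15,996,495.60.
EBIT = $15,996,495.60 − $7,685,600 = $8,310,895.60.
DOL = contribution ÷ EBIT = $15,996,495.60 ÷ $8,310,895.60 = 1.9248.

1.92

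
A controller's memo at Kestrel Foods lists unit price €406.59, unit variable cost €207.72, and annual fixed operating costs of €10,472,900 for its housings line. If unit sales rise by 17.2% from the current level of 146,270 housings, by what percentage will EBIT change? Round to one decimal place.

Total contribution margin = 146,270 × €198.87 = €29,088,714.90.
Operating income = contribution − fixed costs = €29,088,714.90 − €10,472,900 = €18,615,814.90.
DOL = contribution ÷ EBIT = €29,088,714.90 ÷ €18,615,814.90 = 1.5626.
Operating income changes by 1.5626 × +17.2% = +26.9%.

+26.9%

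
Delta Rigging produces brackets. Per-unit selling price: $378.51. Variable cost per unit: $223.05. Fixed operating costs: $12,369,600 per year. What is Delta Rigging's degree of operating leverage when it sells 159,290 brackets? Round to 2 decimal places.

2.00

Total contribution margin = 159,290 × $155.46 = $24,763,223.40.
EBIT = $24,763,223.40 − $12,369,600 = $12,393,623.40.
Degree of operating leverage = $24,763,223.40 / $12,393,623.40 = 1.9981.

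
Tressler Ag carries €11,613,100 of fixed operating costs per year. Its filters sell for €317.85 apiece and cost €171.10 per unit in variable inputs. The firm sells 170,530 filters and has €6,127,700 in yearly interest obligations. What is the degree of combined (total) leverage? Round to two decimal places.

3.44

At 170,530 units, contribution = 170,530 × €146.75 = €25,025,277.50.
Operating income = contribution − fixed costs = €25,025,277.50 − €11,613,100 = €13,412,177.50. Interest = €6,127,700.00, so EBIT − I = €7,284,477.50.
Degree of total leverage = total CM / (EBIT − interest) = €25,025,277.50 / €7,284,477.50 = 3.4354.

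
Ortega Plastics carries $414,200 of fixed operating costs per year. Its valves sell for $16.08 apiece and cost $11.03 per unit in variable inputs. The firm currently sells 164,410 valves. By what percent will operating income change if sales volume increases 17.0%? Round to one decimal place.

+33.9%

Contribution at this volume is 164,410 × $5.05 = $830,270.50.
Subtracting fixed costs: EBIT = $830,270.50 − $414,200 = $416,070.50.
So DOL = total CM / EBIT = $830,270.50 / $416,070.50 = 1.9955.
So EBIT moves 1.9955 × (+17.0%) = +33.9%.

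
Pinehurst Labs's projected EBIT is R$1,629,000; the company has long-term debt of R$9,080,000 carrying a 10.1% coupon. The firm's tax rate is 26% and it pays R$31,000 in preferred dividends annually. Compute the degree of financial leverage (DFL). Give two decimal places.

Annual interest charges come to R$917,080.00.
Pre-tax preferred-dividend burden = R$31,000 ÷ (1 − 0.26) = R$41,891.89.
DFL = EBIT ÷ [EBIT − I − D_p/(1−t)] = R$1,629,000 ÷ [R$1,629,000 − R$917,080.00 − R$41,891.89] = R$1,629,000 ÷ R$670,028.11 = 2.4312.

2.43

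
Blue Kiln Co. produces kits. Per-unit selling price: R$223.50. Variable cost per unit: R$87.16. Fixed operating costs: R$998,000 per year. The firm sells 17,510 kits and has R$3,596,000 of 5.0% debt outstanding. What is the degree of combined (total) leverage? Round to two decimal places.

Contribution at this volume is 17,510 × R$136.34 = R$2,387,313.40.
Subtracting fixed costs: EBIT = R$2,387,313.40 − R$998,000 = R$1,389,313.40. Interest = R$179,800.00.
DOL = R$2,387,313.40 ÷ R$1,389,313.40 = 1.7183; DFL = R$1,389,313.40 ÷ R$1,209,513.40 = 1.1487.
Combined leverage = 1.7183 × 1.1487 = 1.9738.

1.97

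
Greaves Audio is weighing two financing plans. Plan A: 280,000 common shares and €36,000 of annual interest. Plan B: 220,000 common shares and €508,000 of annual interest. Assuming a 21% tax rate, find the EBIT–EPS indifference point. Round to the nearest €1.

At indifference, (EBIT − 36,000)(1 − t)/280,000 = (EBIT − 508,000)(1 − t)/220,000.
The (1 − t) factor cancels: (EBIT − 36,000) × 220,000 = (EBIT − 508,000) × 280,000.
Solving, EBIT = (508,000·280,000 − 36,000·220,000) / (280,000 − 220,000) = 134,320,000,000 / 60,000 = 2,238,666.67.

€2,238,667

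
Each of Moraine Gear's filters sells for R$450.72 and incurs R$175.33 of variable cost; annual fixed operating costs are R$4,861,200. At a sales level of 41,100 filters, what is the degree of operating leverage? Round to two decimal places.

At 41,100 units, contribution = 41,100 × R$275.39 = R$11,318,529.00.
EBIT = R$11,318,529.00 − R$4,861,200 = R$6,457,329.00.
Degree of operating leverage = R$11,318,529.00 / R$6,457,329.00 = 1.7528.

1.75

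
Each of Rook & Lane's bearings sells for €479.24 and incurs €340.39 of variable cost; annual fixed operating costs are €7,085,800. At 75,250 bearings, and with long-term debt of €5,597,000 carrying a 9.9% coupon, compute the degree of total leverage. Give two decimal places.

3.72

Contribution at this volume is 75,250 × €138.85 = €10,448,462.50.
EBIT = €10,448,462.50 − €7,085,800 = €3,362,662.50. Interest = €554,103.00, so EBIT − I = €2,808,559.50.
Degree of total leverage = total CM / (EBIT − interest) = €10,448,462.50 / €2,808,559.50 = 3.7202.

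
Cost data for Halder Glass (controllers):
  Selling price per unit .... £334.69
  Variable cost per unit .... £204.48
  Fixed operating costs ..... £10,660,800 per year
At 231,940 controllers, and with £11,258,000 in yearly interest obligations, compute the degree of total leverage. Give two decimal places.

At 231,940 units, contribution = 231,940 × £130.21 = £30,200,907.40.
EBIT = £30,200,907.40 − £10,660,800 = £19,540,107.40. Interest = £11,258,000.00.
DOL = £30,200,907.40 ÷ £19,540,107.40 = 1.5456; DFL = £19,540,107.40 ÷ £8,282,107.40 = 2.3593.
Combined leverage = 1.5456 × 2.3593 = 3.6465.

3.65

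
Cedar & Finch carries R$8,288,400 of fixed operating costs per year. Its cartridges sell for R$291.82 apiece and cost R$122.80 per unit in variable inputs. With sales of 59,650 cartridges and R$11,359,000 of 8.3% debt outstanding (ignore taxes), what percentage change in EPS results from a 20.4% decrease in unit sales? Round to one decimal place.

-241.7%

At 59,650 units, contribution = 59,650 × R$169.02 = R$10,082,043.00.
Subtracting fixed costs: EBIT = R$10,082,043.00 − R$8,288,400 = R$1,793,643.00.
Interest = R$942,797.00, so EBIT − I = R$850,846.00.
DCL = total CM / (EBIT − I) = R$10,082,043.00 / R$850,846.00 = 11.8494.
%ΔEPS = DCL × %ΔSales = 11.8494 × -20.4% = -241.7%.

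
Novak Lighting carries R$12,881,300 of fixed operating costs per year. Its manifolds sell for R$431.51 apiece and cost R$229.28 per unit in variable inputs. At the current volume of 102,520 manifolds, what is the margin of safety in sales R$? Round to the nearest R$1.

Unit CM = price − variable cost = R$431.51 − R$229.28 = R$202.23. Break-even units = R$12,881,300 ÷ R$202.23 = 63,696.29; break-even revenue = 63,696.29 × R$431.51 = R$27,485,584.55.
Actual sales revenue = 102,520 × R$431.51 = R$44,238,405.20.
Margin of safety = R$44,238,405.20 − R$27,485,584.55 = R$16,752,821.

R$16,752,821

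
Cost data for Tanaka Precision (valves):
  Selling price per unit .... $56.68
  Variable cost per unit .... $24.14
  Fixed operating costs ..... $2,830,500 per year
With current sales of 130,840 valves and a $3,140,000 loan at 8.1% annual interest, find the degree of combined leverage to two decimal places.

3.63

Total contribution margin = 130,840 × $32.54 = $4,257,533.60.
Subtracting fixed costs: EBIT = $4,257,533.60 − $2,830,500 = $1,427,033.60. Interest = $254,340.00.
DOL = $4,257,533.60 ÷ $1,427,033.60 = 2.9835; DFL = $1,427,033.60 ÷ $1,172,693.60 = 1.2169.
Combined leverage = 2.9835 × 1.2169 = 3.6306.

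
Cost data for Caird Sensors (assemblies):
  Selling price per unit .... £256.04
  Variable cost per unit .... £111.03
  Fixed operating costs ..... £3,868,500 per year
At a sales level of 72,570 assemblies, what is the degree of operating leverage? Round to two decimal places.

1.58

At 72,570 units, contribution = 72,570 × £145.01 = £10,523,375.70.
Operating income = contribution − fixed costs = £10,523,375.70 − £3,868,500 = £6,654,875.70.
So DOL = total CM / EBIT = £10,523,375.70 / £6,654,875.70 = 1.5813.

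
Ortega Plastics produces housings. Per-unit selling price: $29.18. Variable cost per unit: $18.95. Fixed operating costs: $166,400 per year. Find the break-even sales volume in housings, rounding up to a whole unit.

Contribution margin per unit = $29.18 − $18.95 = $10.23.
Break-even volume = fixed costs ÷ CM per unit = $166,400 ÷ $10.23 = 16,265.88, so 16,266 housings.

16,266 housings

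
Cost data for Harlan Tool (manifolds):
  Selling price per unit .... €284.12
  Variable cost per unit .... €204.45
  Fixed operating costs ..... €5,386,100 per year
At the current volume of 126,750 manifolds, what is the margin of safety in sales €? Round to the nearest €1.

€16,804,243

Contribution margin per unit = €284.12 − €204.45 = €79.67. Break-even units = €5,386,100 ÷ €79.67 = 67,605.12; break-even revenue = 67,605.12 × €284.12 = €19,207,967.01.
Current sales = 126,750 × €284.12 = €36,012,210.00.
Margin of safety = €36,012,210.00 − €19,207,967.01 = €16,804,243.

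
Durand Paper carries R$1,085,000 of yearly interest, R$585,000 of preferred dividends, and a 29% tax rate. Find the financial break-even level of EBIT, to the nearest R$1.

R$1,908,944

Preferred dividends are paid after tax, so their pre-tax equivalent is R$585,000 ÷ (1 − 0.29) = R$823,943.66.
EPS = 0 when EBIT covers interest plus the pre-tax preferred burden: R$1,085,000 + R$823,943.66 = R$1,908,943.66.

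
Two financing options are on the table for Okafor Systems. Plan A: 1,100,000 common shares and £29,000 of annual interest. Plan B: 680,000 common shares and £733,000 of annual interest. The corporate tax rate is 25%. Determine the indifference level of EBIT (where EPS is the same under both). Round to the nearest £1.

£1,872,810

Set EPS_A = EPS_B: (EBIT − £29,000)(1 − 0.25) ÷ 1,100,000 = (EBIT − £733,000)(1 − 0.25) ÷ 680,000.
Cancelling (1 − t) and cross-multiplying: 680,000·(EBIT − 29,000) = 1,100,000·(EBIT − 733,000).
EBIT × (1,100,000 − 680,000) = 733,000 × 1,100,000 − 29,000 × 680,000 = 786,580,000,000, so EBIT = 786,580,000,000 ÷ 420,000 = 1,872,809.52.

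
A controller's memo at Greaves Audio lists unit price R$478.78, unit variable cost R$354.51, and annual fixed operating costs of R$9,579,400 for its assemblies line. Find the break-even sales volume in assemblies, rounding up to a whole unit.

Each unit contributes R$478.78 − R$354.51 = R$124.27.
Units to break even: R$9,579,400 ÷ R$124.27 = 77,085.38, rounded up to 77,086.

77,086 assemblies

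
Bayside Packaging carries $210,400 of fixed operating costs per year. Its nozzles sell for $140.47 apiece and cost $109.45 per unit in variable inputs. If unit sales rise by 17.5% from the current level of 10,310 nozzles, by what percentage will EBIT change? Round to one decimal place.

Total contribution margin = 10,310 × $31.02 = $319,816.20.
Subtracting fixed costs: EBIT = $319,816.20 − $210,400 = $109,416.20.
Degree of operating leverage = $319,816.20 / $109,416.20 = 2.9229.
So EBIT moves 2.9229 × (+17.5%) = +51.2%.

+51.2%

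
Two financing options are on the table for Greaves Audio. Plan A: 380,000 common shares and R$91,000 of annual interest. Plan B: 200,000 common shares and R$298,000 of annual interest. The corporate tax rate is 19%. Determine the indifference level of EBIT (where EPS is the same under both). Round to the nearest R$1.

At indifference, (EBIT − 91,000)(1 − t)/380,000 = (EBIT − 298,000)(1 − t)/200,000.
The (1 − t) factor cancels: (EBIT − 91,000) × 200,000 = (EBIT − 298,000) × 380,000.
EBIT × (380,000 − 200,000) = 298,000 × 380,000 − 91,000 × 200,000 = 95,040,000,000, so EBIT = 95,040,000,000 ÷ 180,000 = 528,000.00.

R$528,000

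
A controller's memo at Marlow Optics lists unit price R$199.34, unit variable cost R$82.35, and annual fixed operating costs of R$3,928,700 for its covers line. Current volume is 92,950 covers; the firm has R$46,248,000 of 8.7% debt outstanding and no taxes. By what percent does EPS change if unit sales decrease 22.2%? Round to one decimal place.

-82.6%

Contribution at this volume is 92,950 × R$116.99 = R$10,874,220.50.
EBIT = R$10,874,220.50 − R$3,928,700 = R$6,945,520.50.
After interest of R$4,023,576.00, pre-tax earnings = R$2,921,944.50.
Degree of combined leverage = contribution ÷ (EBIT − I) = R$10,874,220.50 ÷ R$2,921,944.50 = 3.7216.
EPS therefore changes by 3.7216 × (-22.2%) = -82.6%.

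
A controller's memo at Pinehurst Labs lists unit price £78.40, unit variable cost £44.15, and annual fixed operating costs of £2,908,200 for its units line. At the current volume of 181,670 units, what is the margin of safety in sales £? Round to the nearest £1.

Contribution margin per unit = £78.40 − £44.15 = £34.25. Break-even units = £2,908,200 ÷ £34.25 = 84,910.95; break-even revenue = 84,910.95 × £78.40 = £6,657,018.39.
Current sales = 181,670 × £78.40 = £14,242,928.00.
Margin of safety = £14,242,928.00 − £6,657,018.39 = £7,585,910.

£7,585,910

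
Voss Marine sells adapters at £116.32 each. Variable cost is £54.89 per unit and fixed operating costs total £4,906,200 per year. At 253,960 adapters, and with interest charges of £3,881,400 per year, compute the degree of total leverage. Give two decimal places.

2.29

Total contribution margin = 253,960 × £61.43 = £15,600,762.80.
EBIT = £15,600,762.80 − £4,906,200 = £10,694,562.80. Interest = £3,881,400.00, so EBIT − I = £6,813,162.80.
Degree of total leverage = total CM / (EBIT − interest) = £15,600,762.80 / £6,813,162.80 = 2.2898.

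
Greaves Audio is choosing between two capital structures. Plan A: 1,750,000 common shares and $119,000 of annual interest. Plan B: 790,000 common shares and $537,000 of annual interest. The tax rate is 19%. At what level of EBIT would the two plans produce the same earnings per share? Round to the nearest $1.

Set EPS_A = EPS_B: (EBIT − $119,000)(1 − 0.19) ÷ 1,750,000 = (EBIT − $537,000)(1 − 0.19) ÷ 790,000.
The (1 − t) factor cancels: (EBIT − 119,000) × 790,000 = (EBIT − 537,000) × 1,750,000.
EBIT × (1,750,000 − 790,000) = 537,000 × 1,750,000 − 119,000 × 790,000 = 845,740,000,000, so EBIT = 845,740,000,000 ÷ 960,000 = 880,979.17.

$880,979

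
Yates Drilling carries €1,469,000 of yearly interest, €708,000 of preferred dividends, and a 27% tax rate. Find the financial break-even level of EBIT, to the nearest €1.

€2,438,863

Grossing the preferred dividend up to pre-tax terms: €708,000 / (1 − 0.27) = €969,863.01.
EPS = 0 when EBIT covers interest plus the pre-tax preferred burden: €1,469,000 + €969,863.01 = €2,438,863.01.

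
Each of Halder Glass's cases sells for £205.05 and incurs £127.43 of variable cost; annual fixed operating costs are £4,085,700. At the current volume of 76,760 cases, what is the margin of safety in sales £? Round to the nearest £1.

Each unit contributes £205.05 − £127.43 = £77.62. Break-even units = £4,085,700 ÷ £77.62 = 52,637.21; break-even revenue = 52,637.21 × £205.05 = £10,793,259.28.
Current sales = 76,760 × £205.05 = £15,739,638.00.
Margin of safety = £15,739,638.00 − £10,793,259.28 = £4,946,379.

£4,946,379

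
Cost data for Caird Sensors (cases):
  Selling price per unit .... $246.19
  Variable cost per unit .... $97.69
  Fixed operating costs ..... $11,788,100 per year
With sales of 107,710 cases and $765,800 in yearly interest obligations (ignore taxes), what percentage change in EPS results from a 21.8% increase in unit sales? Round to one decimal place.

+101.3%

Total contribution margin = 107,710 × $148.50 = $15,994,935.00.
EBIT = $15,994,935.00 − $11,788,100 = $4,206,835.00.
Interest = $765,800.00, so EBIT − I = $3,441,035.00.
Degree of combined leverage = contribution ÷ (EBIT − I) = $15,994,935.00 ÷ $3,441,035.00 = 4.6483.
%ΔEPS = DCL × %ΔSales = 4.6483 × +21.8% = +101.3%.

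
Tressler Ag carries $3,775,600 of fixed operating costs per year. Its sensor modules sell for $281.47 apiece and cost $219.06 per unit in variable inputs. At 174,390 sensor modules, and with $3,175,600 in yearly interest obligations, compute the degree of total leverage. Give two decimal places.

2.77

At 174,390 units, contribution = 174,390 × $62.41 = $10,883,679.90.
Subtracting fixed costs: EBIT = $10,883,679.90 − $3,775,600 = $7,108,079.90. Interest = $3,175,600.00, so EBIT − I = $3,932,479.90.
DCL = contribution ÷ (EBIT − I) = $10,883,679.90 ÷ $3,932,479.90 = 2.7676.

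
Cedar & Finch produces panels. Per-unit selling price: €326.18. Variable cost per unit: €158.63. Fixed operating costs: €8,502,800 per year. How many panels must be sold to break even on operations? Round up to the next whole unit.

50,748 panels

Contribution margin per unit = €326.18 − €158.63 = €167.55.
Units to break even: €8,502,800 ÷ €167.55 = 50,747.84, rounded up to 50,748.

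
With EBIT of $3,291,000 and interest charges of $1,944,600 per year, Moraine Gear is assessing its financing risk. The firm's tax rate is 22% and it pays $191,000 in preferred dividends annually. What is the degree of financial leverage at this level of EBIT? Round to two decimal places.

Annual interest charges come to $1,944,600.00.
Pre-tax preferred-dividend burden = $191,000 ÷ (1 − 0.22) = $244,871.79.
DFL = EBIT ÷ [EBIT − I − D_p/(1−t)] = $3,291,000 ÷ [$3,291,000 − $1,944,600.00 − $244,871.79] = $3,291,000 ÷ $1,101,528.21 = 2.9877.

2.99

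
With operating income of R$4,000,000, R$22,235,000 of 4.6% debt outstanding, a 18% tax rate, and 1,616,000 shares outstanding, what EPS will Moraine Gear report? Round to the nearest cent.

R$1.51

Interest = R$1,022,810.00, so EBT = R$4,000,000 − R$1,022,810.00 = R$2,977,190.00.
Net income = R$2,977,190.00 × (1 − 0.18) = R$2,441,295.80.
Per share: R$2,441,295.80 / 1,616,000 shares = R$1.51.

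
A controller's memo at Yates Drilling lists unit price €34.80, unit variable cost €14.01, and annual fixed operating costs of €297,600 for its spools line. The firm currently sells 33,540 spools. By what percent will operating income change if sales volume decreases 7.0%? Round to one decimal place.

At 33,540 units, contribution = 33,540 × €20.79 = €697,296.60.
Operating income = contribution − fixed costs = €697,296.60 − €297,600 = €399,696.60.
So DOL = total CM / EBIT = €697,296.60 / €399,696.60 = 1.7446.
Operating income changes by 1.7446 × -7.0% = -12.2%.

-12.2%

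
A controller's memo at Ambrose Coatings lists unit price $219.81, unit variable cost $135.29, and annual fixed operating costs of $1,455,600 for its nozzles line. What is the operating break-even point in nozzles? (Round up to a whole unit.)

17,222 nozzles

Unit CM = price − variable cost = $219.81 − $135.29 = $84.52.
Break-even volume = fixed costs ÷ CM per unit = $1,455,600 ÷ $84.52 = 17,221.96, so 17,222 nozzles.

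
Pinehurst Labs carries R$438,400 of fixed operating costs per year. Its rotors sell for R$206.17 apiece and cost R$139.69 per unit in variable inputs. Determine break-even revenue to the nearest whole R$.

Contribution margin per unit = R$206.17 − R$139.69 = R$66.48, a CM ratio of R$66.48 ÷ R$206.17 = 0.3225.
Break-even revenue = fixed costs × price ÷ CM = R$438,400 × R$206.17 ÷ R$66.48 = R$1,359,581.

R$1,359,581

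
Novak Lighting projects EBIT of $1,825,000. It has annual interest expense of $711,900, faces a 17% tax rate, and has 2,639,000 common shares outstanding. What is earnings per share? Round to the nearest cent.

$0.35

Pre-tax income = $1,825,000 − $711,900.00 = $1,113,100.00.
Net income = $1,113,100.00 × (1 − 0.17) = $923,873.00.
EPS = $923,873.00 ÷ 2,639,000 = $0.35.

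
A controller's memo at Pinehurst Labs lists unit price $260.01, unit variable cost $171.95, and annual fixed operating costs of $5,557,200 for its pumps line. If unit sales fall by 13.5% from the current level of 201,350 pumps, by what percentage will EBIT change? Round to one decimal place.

-19.7%

Contribution at this volume is 201,350 × $88.06 = $17,730,881.00.
Subtracting fixed costs: EBIT = $17,730,881.00 − $5,557,200 = $12,173,681.00.
Degree of operating leverage = $17,730,881.00 / $12,173,681.00 = 1.4565.
%ΔEBIT = DOL × %ΔSales = 1.4565 × -13.5% = -19.7%.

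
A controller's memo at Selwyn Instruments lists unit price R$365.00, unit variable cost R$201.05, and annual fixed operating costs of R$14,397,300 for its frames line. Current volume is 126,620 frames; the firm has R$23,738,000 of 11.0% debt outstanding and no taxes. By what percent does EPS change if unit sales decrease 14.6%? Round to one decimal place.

-80.8%

At 126,620 units, contribution = 126,620 × R$163.95 = R$20,759,349.00.
EBIT = R$20,759,349.00 − R$14,397,300 = R$6,362,049.00.
After interest of R$2,611,180.00, pre-tax earnings = R$3,750,869.00.
DCL = total CM / (EBIT − I) = R$20,759,349.00 / R$3,750,869.00 = 5.5345.
EPS therefore changes by 5.5345 × (-14.6%) = -80.8%.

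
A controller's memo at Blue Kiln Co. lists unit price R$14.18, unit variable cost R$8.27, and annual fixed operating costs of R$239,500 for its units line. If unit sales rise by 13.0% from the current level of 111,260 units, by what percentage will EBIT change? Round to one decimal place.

+20.4%

Contribution at this volume is 111,260 × R$5.91 = R$657,546.60.
Subtracting fixed costs: EBIT = R$657,546.60 − R$239,500 = R$418,046.60.
Degree of operating leverage = R$657,546.60 / R$418,046.60 = 1.5729.
Operating income changes by 1.5729 × +13.0% = +20.4%.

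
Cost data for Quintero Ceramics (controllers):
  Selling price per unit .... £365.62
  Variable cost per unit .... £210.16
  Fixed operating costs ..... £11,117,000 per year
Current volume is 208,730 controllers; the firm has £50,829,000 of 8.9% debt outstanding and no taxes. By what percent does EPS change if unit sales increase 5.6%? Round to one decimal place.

+10.8%

Total contribution margin = 208,730 × £155.46 = £32,449,165.80.
EBIT = £32,449,165.80 − £11,117,000 = £21,332,165.80.
Interest = £4,523,781.00, so EBIT − I = £16,808,384.80.
DCL = total CM / (EBIT − I) = £32,449,165.80 / £16,808,384.80 = 1.9305.
%ΔEPS = DCL × %ΔSales = 1.9305 × +5.6% = +10.8%.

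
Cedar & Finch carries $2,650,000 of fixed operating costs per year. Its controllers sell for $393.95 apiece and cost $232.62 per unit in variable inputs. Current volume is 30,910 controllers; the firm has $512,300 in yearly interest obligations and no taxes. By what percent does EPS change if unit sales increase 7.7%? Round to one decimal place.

+21.0%

Total contribution margin = 30,910 × $161.33 = $4,986,710.30.
EBIT = $4,986,710.30 − $2,650,000 = $2,336,710.30.
After interest of $512,300.00, pre-tax earnings = $1,824,410.30.
Degree of combined leverage = contribution ÷ (EBIT − I) = $4,986,710.30 ÷ $1,824,410.30 = 2.7333.
EPS therefore changes by 2.7333 × (+7.7%) = +21.0%.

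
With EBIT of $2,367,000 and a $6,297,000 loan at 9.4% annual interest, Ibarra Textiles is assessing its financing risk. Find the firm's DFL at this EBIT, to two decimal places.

1.33

Annual interest charges come to $591,918.00.
DFL = EBIT ÷ (EBIT − I) = $2,367,000 ÷ ($2,367,000 − $591,918.00) = $2,367,000 ÷ $1,775,082.00 = 1.3335.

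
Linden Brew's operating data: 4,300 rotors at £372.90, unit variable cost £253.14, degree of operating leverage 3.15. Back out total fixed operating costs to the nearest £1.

At 4,300 units, contribution = 4,300 × £119.76 = £514,968.00.
Since DOL = CM ÷ EBIT, EBIT = £514,968.00 ÷ 3.15 = £163,481.90.
And FC = contribution − EBIT = £514,968.00 − £163,481.90 = £351,486.

£351,486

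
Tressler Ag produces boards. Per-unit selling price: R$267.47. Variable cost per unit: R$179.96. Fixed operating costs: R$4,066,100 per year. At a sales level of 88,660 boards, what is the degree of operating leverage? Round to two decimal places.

At 88,660 units, contribution = 88,660 × R$87.51 = R$7,758,636.60.
Subtracting fixed costs: EBIT = R$7,758,636.60 − R$4,066,100 = R$3,692,536.60.
Degree of operating leverage = R$7,758,636.60 / R$3,692,536.60 = 2.1012.

2.10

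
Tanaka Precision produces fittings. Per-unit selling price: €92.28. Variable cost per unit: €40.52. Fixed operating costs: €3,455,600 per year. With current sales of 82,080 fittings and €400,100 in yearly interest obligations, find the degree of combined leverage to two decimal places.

10.82

At 82,080 units, contribution = 82,080 × €51.76 = €4,248,460.80.
Subtracting fixed costs: EBIT = €4,248,460.80 − €3,455,600 = €792,860.80. Interest = €400,100.00, so EBIT − I = €392,760.80.
Degree of total leverage = total CM / (EBIT − interest) = €4,248,460.80 / €392,760.80 = 10.8169.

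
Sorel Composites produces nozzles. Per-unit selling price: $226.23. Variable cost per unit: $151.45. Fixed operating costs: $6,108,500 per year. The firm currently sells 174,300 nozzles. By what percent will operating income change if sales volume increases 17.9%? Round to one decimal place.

+33.7%

At 174,300 units, contribution = 174,300 × $74.78 = $13,034,154.00.
Operating income = contribution − fixed costs = $13,034,154.00 − $6,108,500 = $6,925,654.00.
So DOL = total CM / EBIT = $13,034,154.00 / $6,925,654.00 = 1.8820.
%ΔEBIT = DOL × %ΔSales = 1.8820 × +17.9% = +33.7%.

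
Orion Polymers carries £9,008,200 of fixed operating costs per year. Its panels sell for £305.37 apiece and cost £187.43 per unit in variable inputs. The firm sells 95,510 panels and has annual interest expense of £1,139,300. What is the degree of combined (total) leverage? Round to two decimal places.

At 95,510 units, contribution = 95,510 × £117.94 = £11,264,449.40.
Operating income = contribution − fixed costs = £11,264,449.40 − £9,008,200 = £2,256,249.40. Interest = £1,139,300.00.
DOL = £11,264,449.40 ÷ £2,256,249.40 = 4.9926; DFL = £2,256,249.40 ÷ £1,116,949.40 = 2.0200.
DCL = DOL × DFL = 4.9926 × 2.0200 = 10.0851.

10.09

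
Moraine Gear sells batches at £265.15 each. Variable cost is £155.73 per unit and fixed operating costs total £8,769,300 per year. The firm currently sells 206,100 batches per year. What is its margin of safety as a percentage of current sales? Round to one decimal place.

Each unit contributes £265.15 − £155.73 = £109.42. Break-even units = £8,769,300 ÷ £109.42 = 80,143.48; break-even revenue = 80,143.48 × £265.15 = £21,250,044.74.
Current sales = 206,100 × £265.15 = £54,647,415.00.
Margin of safety = (£54,647,415.00 − £21,250,044.74) ÷ £54,647,415.00 = 61.1%.

61.1%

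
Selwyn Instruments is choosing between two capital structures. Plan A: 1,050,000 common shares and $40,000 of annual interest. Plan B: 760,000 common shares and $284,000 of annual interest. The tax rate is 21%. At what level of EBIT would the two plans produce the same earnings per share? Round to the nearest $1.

Set EPS_A = EPS_B: (EBIT − $40,000)(1 − 0.21) ÷ 1,050,000 = (EBIT − $284,000)(1 − 0.21) ÷ 760,000.
The (1 − t) factor cancels: (EBIT − 40,000) × 760,000 = (EBIT − 284,000) × 1,050,000.
EBIT × (1,050,000 − 760,000) = 284,000 × 1,050,000 − 40,000 × 760,000 = 267,800,000,000, so EBIT = 267,800,000,000 ÷ 290,000 = 923,448.28.

$923,448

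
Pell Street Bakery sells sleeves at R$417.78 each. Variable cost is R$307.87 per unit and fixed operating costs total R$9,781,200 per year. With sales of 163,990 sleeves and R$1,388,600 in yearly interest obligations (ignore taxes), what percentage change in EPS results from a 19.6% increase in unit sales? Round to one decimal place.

Contribution at this volume is 163,990 × R$109.91 = R$18,024,140.90.
Subtracting fixed costs: EBIT = R$18,024,140.90 − R$9,781,200 = R$8,242,940.90.
Interest = R$1,388,600.00, so EBIT − I = R$6,854,340.90.
DCL = total CM / (EBIT − I) = R$18,024,140.90 / R$6,854,340.90 = 2.6296.
EPS therefore changes by 2.6296 × (+19.6%) = +51.5%.

+51.5%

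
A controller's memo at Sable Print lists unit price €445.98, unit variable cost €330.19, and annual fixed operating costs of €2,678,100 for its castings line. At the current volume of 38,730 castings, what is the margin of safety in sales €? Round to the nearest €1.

Unit CM = price − variable cost = €445.98 − €330.19 = €115.79. Break-even units = €2,678,100 ÷ €115.79 = 23,128.94; break-even revenue = 23,128.94 × €445.98 = €10,315,044.81.
Current sales = 38,730 × €445.98 = €17,272,805.40.
Margin of safety = €17,272,805.40 − €10,315,044.81 = €6,957,761.

€6,957,761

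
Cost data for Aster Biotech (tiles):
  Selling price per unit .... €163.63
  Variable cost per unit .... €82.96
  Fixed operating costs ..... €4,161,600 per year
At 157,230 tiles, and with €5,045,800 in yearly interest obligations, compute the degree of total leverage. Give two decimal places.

Contribution at this volume is 157,230 × €80.67 = €12,683,744.10.
EBIT = €12,683,744.10 − €4,161,600 = €8,522,144.10. Interest = €5,045,800.00, so EBIT − I = €3,476,344.10.
Degree of total leverage = total CM / (EBIT − interest) = €12,683,744.10 / €3,476,344.10 = 3.6486.

3.65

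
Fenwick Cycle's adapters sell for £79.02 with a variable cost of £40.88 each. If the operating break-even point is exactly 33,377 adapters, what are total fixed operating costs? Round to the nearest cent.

Unit CM = price − variable cost = £79.02 − £40.88 = £38.14.
Fixed costs = break-even units × CM = 33,377 × £38.14 = £1,272,998.78.

£1,272,998.78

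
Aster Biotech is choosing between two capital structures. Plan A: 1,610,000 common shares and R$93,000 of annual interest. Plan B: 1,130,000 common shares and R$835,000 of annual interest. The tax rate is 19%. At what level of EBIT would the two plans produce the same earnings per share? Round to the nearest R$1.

R$2,581,792

Set EPS_A = EPS_B: (EBIT − R$93,000)(1 − 0.19) ÷ 1,610,000 = (EBIT − R$835,000)(1 − 0.19) ÷ 1,130,000.
Cancelling (1 − t) and cross-multiplying: 1,130,000·(EBIT − 93,000) = 1,610,000·(EBIT − 835,000).
EBIT × (1,610,000 − 1,130,000) = 835,000 × 1,610,000 − 93,000 × 1,130,000 = 1,239,260,000,000, so EBIT = 1,239,260,000,000 ÷ 480,000 = 2,581,791.67.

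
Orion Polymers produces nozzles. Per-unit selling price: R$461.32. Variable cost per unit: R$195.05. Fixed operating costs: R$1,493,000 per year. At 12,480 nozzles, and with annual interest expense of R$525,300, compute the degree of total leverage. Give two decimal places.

2.55

Total contribution margin = 12,480 × R$266.27 = R$3,323,049.60.
EBIT = R$3,323,049.60 − R$1,493,000 = R$1,830,049.60. Interest = R$525,300.00.
DOL = R$3,323,049.60 ÷ R$1,830,049.60 = 1.8158; DFL = R$1,830,049.60 ÷ R$1,304,749.60 = 1.4026.
DCL = DOL × DFL = 1.8158 × 1.4026 = 2.5468.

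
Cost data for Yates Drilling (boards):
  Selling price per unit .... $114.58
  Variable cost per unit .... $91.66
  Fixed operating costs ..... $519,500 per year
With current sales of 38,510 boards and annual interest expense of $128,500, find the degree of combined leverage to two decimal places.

Contribution at this volume is 38,510 × $22.92 = $882,649.20.
Operating income = contribution − fixed costs = $882,649.20 − $519,500 = $363,149.20. Interest = $128,500.00, so EBIT − I = $234,649.20.
Degree of total leverage = total CM / (EBIT − interest) = $882,649.20 / $234,649.20 = 3.7616.

3.76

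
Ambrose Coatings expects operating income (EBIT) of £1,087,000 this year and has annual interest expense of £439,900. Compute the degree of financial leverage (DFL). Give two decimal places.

1.68

Annual interest charges come to £439,900.00.
Degree of financial leverage = EBIT / (EBIT − interest) = £1,087,000 / £647,100.00 = 1.6798.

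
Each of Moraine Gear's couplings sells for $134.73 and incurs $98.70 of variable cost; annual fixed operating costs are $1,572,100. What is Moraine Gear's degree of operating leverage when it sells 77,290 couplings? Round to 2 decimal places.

2.30

Contribution at this volume is 77,290 × $36.03 = $2,784,758.70.
Operating income = contribution − fixed costs = $2,784,758.70 − $1,572,100 = $1,212,658.70.
DOL = contribution ÷ EBIT = $2,784,758.70 ÷ $1,212,658.70 = 2.2964.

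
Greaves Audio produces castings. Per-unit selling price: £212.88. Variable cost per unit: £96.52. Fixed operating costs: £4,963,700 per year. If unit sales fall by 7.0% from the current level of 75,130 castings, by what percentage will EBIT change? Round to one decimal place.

At 75,130 units, contribution = 75,130 × £116.36 = £8,742,126.80.
Operating income = contribution − fixed costs = £8,742,126.80 − £4,963,700 = £3,778,426.80.
Degree of operating leverage = £8,742,126.80 / £3,778,426.80 = 2.3137.
So EBIT moves 2.3137 × (-7.0%) = -16.2%.

-16.2%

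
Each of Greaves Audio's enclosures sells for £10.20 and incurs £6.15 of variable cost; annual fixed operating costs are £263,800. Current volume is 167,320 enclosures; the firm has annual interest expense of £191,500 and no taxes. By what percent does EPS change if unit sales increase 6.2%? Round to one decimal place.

Contribution at this volume is 167,320 × £4.05 = £677,646.00.
Subtracting fixed costs: EBIT = £677,646.00 − £263,800 = £413,846.00.
After interest of £191,500.00, pre-tax earnings = £222,346.00.
Degree of combined leverage = contribution ÷ (EBIT − I) = £677,646.00 ÷ £222,346.00 = 3.0477.
EPS therefore changes by 3.0477 × (+6.2%) = +18.9%.

+18.9%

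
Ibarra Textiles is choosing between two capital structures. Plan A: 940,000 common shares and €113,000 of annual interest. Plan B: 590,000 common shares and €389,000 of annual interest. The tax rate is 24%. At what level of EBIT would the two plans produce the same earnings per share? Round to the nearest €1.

At indifference, (EBIT − 113,000)(1 − t)/940,000 = (EBIT − 389,000)(1 − t)/590,000.
The (1 − t) factor cancels: (EBIT − 113,000) × 590,000 = (EBIT − 389,000) × 940,000.
Solving, EBIT = (389,000·940,000 − 113,000·590,000) / (940,000 − 590,000) = 298,990,000,000 / 350,000 = 854,257.14.

€854,257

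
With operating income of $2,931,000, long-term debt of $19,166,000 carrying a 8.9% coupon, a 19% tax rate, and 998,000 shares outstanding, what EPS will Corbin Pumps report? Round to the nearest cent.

Interest = $1,705,774.00, so EBT = $2,931,000 − $1,705,774.00 = $1,225,226.00.
After tax at 19%: net income = $1,225,226.00 × 0.81 = $992,433.06.
Per share: $992,433.06 / 998,000 shares = $0.99.

$0.99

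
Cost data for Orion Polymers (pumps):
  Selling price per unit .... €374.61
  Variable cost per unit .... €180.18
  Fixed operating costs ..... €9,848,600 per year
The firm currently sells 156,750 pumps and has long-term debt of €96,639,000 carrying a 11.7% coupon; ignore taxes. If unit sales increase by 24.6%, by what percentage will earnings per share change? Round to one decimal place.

+80.4%

Total contribution margin = 156,750 × €194.43 = €30,476,902.50.
Operating income = contribution − fixed costs = €30,476,902.50 − €9,848,600 = €20,628,302.50.
After interest of €11,306,763.00, pre-tax earnings = €9,321,539.50.
DCL = total CM / (EBIT − I) = €30,476,902.50 / €9,321,539.50 = 3.2695.
EPS therefore changes by 3.2695 × (+24.6%) = +80.4%.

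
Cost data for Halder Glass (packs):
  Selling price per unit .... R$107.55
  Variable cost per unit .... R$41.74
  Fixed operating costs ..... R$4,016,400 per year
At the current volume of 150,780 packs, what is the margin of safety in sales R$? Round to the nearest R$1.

R$9,652,587

Contribution margin per unit = R$107.55 − R$41.74 = R$65.81. Break-even units = R$4,016,400 ÷ R$65.81 = 61,030.24; break-even revenue = 61,030.24 × R$107.55 = R$6,563,802.16.
Actual sales revenue = 150,780 × R$107.55 = R$16,216,389.00.
Margin of safety = R$16,216,389.00 − R$6,563,802.16 = R$9,652,587.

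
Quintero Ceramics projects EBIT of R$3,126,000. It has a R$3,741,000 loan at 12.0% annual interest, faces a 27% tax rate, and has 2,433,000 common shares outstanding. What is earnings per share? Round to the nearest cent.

Pre-tax income = R$3,126,000 − R$448,920.00 = R$2,677,080.00.
After tax at 27%: net income = R$2,677,080.00 × 0.73 = R$1,954,268.40.
Per share: R$1,954,268.40 / 2,433,000 shares = R$0.80.

R$0.80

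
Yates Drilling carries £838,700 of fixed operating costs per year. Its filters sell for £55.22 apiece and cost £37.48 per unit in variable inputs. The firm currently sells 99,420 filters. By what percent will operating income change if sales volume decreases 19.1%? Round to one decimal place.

-36.4%

At 99,420 units, contribution = 99,420 × £17.74 = £1,763,710.80.
EBIT = £1,763,710.80 − £838,700 = £925,010.80.
So DOL = total CM / EBIT = £1,763,710.80 / £925,010.80 = 1.9067.
So EBIT moves 1.9067 × (-19.1%) = -36.4%.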